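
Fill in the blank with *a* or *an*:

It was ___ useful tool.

a

The indefinite article is chosen by the initial *sound* of the following word, not its spelling.
*useful* begins with the sound /juː/ (u pronounced /juː/) — a consonant sound.
So the article is *a*: It was a useful tool.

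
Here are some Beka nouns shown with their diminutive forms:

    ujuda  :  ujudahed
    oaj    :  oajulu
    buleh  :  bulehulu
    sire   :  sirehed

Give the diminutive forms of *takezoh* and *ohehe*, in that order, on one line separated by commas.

takezohulu, ohehehed

Looking at the final sound of each stem: -ulu when the stem ends in a consonant (*oaj*, *buleh*); -hed when the stem ends in a vowel (*ujuda*, *sire*).
*takezoh*: final sound = /h/, a consonant → -ulu → *takezohulu*.
Since the final sound of *ohehe* is /e/ (a vowel), it takes -hed, giving *ohehehed*.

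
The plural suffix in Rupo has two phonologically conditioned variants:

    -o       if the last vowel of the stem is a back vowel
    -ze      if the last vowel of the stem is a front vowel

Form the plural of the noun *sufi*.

Since the last vowel of *sufi* is /i/ (a front vowel), it takes -ze, giving *sufize*.

sufize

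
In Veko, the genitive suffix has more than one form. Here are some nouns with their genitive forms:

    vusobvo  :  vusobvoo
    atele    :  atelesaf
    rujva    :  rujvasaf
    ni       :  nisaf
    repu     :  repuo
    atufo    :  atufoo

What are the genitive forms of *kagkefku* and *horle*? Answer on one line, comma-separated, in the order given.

The suffix is conditioned by the last vowel: -o when the last vowel of the stem is a rounded vowel (*vusobvo*, *repu*, *atufo*); -saf when the last vowel of the stem is an unrounded vowel (*atele*, *rujva*, *ni*).
*kagkefku*: last vowel = /u/, a rounded vowel → -o → *kagkefkuo*.
*horle*: last vowel = /e/, an unrounded vowel → -saf → *horlesaf*.

kagkefkuo, horlesaf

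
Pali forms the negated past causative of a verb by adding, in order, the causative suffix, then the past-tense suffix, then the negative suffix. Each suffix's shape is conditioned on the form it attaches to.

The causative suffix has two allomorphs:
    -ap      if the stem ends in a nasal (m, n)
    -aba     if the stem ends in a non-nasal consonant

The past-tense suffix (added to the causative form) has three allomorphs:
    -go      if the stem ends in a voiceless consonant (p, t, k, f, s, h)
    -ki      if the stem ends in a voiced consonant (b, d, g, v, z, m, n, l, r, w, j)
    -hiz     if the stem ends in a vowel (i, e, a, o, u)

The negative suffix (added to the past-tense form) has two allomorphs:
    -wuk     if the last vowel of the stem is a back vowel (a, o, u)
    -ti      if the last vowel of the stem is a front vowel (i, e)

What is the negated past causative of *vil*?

*vil* — final consonant /l/ (non-nasal) → -aba → *vilaba*.
The causative form *vilaba*: final sound = /a/, a vowel → -hiz → *vilabahiz*.
The last vowel of the past-tense form *vilabahiz* is /i/, which is a front vowel, so the negative suffix is -ti, giving *vilabahizti*.

vilabahizti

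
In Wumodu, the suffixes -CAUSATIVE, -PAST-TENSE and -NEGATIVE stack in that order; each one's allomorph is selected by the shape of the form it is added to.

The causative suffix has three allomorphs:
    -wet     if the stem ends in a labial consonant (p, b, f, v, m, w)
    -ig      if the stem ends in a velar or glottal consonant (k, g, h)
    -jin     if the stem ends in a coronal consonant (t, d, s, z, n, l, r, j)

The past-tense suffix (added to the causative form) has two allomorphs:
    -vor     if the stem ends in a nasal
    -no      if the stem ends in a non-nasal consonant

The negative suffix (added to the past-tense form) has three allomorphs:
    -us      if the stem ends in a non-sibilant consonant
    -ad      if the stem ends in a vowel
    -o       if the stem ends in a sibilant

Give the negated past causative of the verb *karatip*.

karatipwetnoad

The final consonant of *karatip* is /p/, which is labial, so the causative suffix is -wet, giving *karatipwet*.
Since the final consonant of the causative form *karatipwet* is /t/ (non-nasal), it takes -no, giving *karatipwetno*.
Since the final sound of the past-tense form *karatipwetno* is /o/ (a vowel), it takes -ad, giving *karatipwetnoad*.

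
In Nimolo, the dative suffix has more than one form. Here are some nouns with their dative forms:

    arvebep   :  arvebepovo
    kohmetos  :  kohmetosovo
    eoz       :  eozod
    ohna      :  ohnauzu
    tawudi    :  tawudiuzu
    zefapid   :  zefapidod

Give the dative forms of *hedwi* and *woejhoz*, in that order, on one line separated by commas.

hedwiuzu, woejhozod

The alternation tracks the final sound of the stem — -ovo when the stem ends in a voiceless consonant (*arvebep*, *kohmetos*); -od when the stem ends in a voiced consonant (*eoz*, *zefapid*); -uzu when the stem ends in a vowel (*ohna*, *tawudi*).
*hedwi*: final sound = /i/, a vowel → -uzu → *hedwiuzu*.
Since the final sound of *woejhoz* is /z/ (a voiced consonant), it takes -od, giving *woejhozod*.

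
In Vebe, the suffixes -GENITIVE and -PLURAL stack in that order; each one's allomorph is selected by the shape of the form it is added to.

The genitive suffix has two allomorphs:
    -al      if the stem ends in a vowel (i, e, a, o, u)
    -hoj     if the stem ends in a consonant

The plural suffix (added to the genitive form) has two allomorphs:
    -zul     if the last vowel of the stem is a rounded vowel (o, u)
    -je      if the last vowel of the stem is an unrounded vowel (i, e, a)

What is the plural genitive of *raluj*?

ralujhojzul

*raluj* — final sound /j/ (a consonant) → -hoj → *ralujhoj*.
The genitive form *ralujhoj*: last vowel = /o/, a rounded vowel → -zul → *ralujhojzul*.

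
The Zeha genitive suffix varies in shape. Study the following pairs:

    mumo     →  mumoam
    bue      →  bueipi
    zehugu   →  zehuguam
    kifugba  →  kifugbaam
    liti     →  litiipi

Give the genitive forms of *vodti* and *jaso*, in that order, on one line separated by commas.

The suffix is conditioned by the last vowel: -ipi when the last vowel of the stem is a front vowel (*bue*, *liti*); -am when the last vowel of the stem is a back vowel (*mumo*, *zehugu*, *kifugba*).
Since the last vowel of *vodti* is /i/ (a front vowel), it takes -ipi, giving *vodtiipi*.
*jaso*: last vowel = /o/, a back vowel → -am → *jasoam*.

vodtiipi, jasoam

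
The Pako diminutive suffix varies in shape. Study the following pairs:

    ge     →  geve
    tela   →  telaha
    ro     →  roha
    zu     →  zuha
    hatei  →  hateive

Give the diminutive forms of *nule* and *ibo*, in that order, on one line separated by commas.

The pattern is front/back vowel harmony: -ve when the last vowel of the stem is a front vowel (*ge*, *hatei*); -ha when the last vowel of the stem is a back vowel (*tela*, *ro*, *zu*).
Since the last vowel of *nule* is /e/ (a front vowel), it takes -ve, giving *nuleve*.
*ibo*: last vowel = /o/, a back vowel → -ha → *iboha*.

nuleve, iboha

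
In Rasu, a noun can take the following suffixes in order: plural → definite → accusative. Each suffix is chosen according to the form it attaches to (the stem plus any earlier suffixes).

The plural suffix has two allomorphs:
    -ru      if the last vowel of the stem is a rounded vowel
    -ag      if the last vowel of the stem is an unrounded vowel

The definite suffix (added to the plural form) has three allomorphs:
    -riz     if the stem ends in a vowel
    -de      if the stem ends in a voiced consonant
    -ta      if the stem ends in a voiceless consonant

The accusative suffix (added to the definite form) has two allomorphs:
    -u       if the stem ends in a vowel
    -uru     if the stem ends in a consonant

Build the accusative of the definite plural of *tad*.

tadagdeu

*tad* — last vowel /a/ (an unrounded vowel) → -ag → *tadag*.
The plural form *tadag* — final sound /g/ (a voiced consonant) → -de → *tadagde*.
Since the final sound of the definite form *tadagde* is /e/ (a vowel), it takes -u, giving *tadagdeu*.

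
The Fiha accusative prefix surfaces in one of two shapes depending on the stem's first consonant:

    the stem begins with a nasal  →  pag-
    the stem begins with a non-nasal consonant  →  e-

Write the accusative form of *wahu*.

Since the first consonant of *wahu* is /w/ (non-nasal), it takes e-, giving *ewahu*.

ewahu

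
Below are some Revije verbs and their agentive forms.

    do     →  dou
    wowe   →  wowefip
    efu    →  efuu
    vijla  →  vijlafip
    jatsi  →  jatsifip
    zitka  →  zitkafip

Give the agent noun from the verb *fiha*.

fihafip

Looking at the last vowel of each stem: -u when the last vowel of the stem is a rounded vowel (*do*, *efu*); -fip when the last vowel of the stem is an unrounded vowel (*wowe*, *vijla*, *jatsi*, *zitka*).
*fiha*: last vowel = /a/, an unrounded vowel → -fip → *fihafip*.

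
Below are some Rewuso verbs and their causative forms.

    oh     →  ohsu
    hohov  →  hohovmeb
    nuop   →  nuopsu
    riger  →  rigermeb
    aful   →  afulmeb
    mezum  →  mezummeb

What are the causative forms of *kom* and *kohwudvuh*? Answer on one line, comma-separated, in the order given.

The pattern is voicing of the final consonant: -su when the stem ends in a voiceless consonant (*oh*, *nuop*); -meb when the stem ends in a voiced consonant (*hohov*, *riger*, *aful*, *mezum*).
*kom*: final consonant = /m/, voiced → -meb → *kommeb*.
Since the final consonant of *kohwudvuh* is /h/ (voiceless), it takes -su, giving *kohwudvuhsu*.

kommeb, kohwudvuhsu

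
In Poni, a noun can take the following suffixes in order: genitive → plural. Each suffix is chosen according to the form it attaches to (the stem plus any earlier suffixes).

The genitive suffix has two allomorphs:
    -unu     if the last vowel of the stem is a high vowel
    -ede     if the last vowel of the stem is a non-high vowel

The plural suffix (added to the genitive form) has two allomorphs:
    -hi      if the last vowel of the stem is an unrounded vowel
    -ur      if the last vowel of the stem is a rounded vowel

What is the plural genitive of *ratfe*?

ratfeedehi

*ratfe* — last vowel /e/ (a non-high vowel) → -ede → *ratfeede*.
Since the last vowel of the genitive form *ratfeede* is /e/ (an unrounded vowel), it takes -hi, giving *ratfeedehi*.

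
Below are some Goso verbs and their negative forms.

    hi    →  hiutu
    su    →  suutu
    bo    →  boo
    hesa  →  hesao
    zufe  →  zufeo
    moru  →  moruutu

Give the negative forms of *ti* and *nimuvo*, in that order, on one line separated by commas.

The suffix is conditioned by the last vowel: -utu when the last vowel of the stem is a high vowel (*hi*, *su*, *moru*); -o when the last vowel of the stem is a non-high vowel (*bo*, *hesa*, *zufe*).
*ti*: last vowel = /i/, a high vowel → -utu → *tiutu*.
The last vowel of *nimuvo* is /o/, which is a non-high vowel, so the suffix is -o, giving *nimuvoo*.

tiutu, nimuvoo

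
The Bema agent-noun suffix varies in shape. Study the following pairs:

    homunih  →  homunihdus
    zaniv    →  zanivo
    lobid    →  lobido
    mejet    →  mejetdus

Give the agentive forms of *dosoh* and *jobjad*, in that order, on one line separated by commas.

dosohdus, jobjado

Looking at the final consonant of each stem: -dus when the stem ends in a voiceless consonant (*homunih*, *mejet*); -o when the stem ends in a voiced consonant (*zaniv*, *lobid*).
*dosoh*: final consonant = /h/, voiceless → -dus → *dosohdus*.
The final consonant of *jobjad* is /d/, which is voiced, so the suffix is -o, giving *jobjado*.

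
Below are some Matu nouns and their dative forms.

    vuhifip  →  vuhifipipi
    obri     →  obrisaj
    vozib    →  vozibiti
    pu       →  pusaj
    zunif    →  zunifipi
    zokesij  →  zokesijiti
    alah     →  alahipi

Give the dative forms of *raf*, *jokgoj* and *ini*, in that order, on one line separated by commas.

The suffix is conditioned by the final sound: -ipi when the stem ends in a voiceless consonant (*vuhifip*, *zunif*, *alah*); -iti when the stem ends in a voiced consonant (*vozib*, *zokesij*); -saj when the stem ends in a vowel (*obri*, *pu*).
The final sound of *raf* is /f/, which is a voiceless consonant, so the suffix is -ipi, giving *rafipi*.
Since the final sound of *jokgoj* is /j/ (a voiced consonant), it takes -iti, giving *jokgojiti*.
*ini*: final sound = /i/, a vowel → -saj → *inisaj*.

rafipi, jokgojiti, inisaj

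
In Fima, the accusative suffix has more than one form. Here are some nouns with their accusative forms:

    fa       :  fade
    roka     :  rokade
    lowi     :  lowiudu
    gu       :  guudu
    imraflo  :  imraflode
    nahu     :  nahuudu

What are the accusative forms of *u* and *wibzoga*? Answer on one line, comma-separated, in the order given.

Looking at the last vowel of each stem: -udu when the last vowel of the stem is a high vowel (*lowi*, *gu*, *nahu*); -de when the last vowel of the stem is a non-high vowel (*fa*, *roka*, *imraflo*).
Since the last vowel of *u* is /u/ (a high vowel), it takes -udu, giving *uudu*.
Since the last vowel of *wibzoga* is /a/ (a non-high vowel), it takes -de, giving *wibzogade*.

uudu, wibzogade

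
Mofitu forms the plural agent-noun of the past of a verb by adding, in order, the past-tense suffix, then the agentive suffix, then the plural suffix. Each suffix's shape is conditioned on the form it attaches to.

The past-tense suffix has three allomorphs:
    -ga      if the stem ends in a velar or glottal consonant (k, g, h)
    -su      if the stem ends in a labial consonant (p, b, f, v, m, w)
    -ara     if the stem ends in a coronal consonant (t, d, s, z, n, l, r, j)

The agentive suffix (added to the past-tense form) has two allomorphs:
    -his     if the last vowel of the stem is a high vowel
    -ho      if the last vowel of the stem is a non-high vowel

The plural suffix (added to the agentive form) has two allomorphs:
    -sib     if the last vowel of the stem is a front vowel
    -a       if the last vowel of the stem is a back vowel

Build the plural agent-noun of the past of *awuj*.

The final consonant of *awuj* is /j/, which is coronal, so the past-tense suffix is -ara, giving *awujara*.
Since the last vowel of the past-tense form *awujara* is /a/ (a non-high vowel), it takes -ho, giving *awujaraho*.
The agentive form *awujaraho* — last vowel /o/ (a back vowel) → -a → *awujarahoa*.

awujarahoa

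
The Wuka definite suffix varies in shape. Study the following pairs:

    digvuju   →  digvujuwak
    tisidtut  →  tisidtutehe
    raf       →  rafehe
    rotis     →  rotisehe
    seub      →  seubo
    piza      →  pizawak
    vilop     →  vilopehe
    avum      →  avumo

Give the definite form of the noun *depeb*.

depebo

The suffix is conditioned by the final sound: -ehe when the stem ends in a voiceless consonant (*tisidtut*, *raf*, *rotis*, *vilop*); -o when the stem ends in a voiced consonant (*seub*, *avum*); -wak when the stem ends in a vowel (*digvuju*, *piza*).
*depeb* — final sound /b/ (a voiced consonant) → -o → *depebo*.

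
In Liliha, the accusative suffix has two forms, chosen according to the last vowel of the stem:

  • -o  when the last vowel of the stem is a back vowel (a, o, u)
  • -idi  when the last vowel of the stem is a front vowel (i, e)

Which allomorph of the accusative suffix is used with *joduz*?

-o

*joduz* — last vowel /u/ (a back vowel) → -o.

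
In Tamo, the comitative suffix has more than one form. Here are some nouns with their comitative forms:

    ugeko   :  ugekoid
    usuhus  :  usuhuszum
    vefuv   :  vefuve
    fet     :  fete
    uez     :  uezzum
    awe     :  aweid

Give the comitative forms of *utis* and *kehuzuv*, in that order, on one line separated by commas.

The suffix is conditioned by the final sound: -zum when the stem ends in a sibilant (*usuhus*, *uez*); -e when the stem ends in a non-sibilant consonant (*vefuv*, *fet*); -id when the stem ends in a vowel (*ugeko*, *awe*).
Since the final sound of *utis* is /s/ (a sibilant), it takes -zum, giving *utiszum*.
The final sound of *kehuzuv* is /v/, which is a non-sibilant consonant, so the suffix is -e, giving *kehuzuve*.

utiszum, kehuzuve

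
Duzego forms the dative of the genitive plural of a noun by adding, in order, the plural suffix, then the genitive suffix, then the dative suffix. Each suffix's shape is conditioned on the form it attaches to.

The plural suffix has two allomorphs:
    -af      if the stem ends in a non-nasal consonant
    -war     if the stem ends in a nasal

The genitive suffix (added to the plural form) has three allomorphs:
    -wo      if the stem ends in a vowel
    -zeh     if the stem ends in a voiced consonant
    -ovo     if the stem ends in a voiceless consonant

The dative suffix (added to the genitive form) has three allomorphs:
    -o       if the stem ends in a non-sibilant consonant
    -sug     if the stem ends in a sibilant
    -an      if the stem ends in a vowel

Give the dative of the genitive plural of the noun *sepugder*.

sepugderafovoan

*sepugder*: final consonant = /r/, non-nasal → -af → *sepugderaf*.
The plural form *sepugderaf*: final sound = /f/, a voiceless consonant → -ovo → *sepugderafovo*.
Since the final sound of the genitive form *sepugderafovo* is /o/ (a vowel), it takes -an, giving *sepugderafovoan*.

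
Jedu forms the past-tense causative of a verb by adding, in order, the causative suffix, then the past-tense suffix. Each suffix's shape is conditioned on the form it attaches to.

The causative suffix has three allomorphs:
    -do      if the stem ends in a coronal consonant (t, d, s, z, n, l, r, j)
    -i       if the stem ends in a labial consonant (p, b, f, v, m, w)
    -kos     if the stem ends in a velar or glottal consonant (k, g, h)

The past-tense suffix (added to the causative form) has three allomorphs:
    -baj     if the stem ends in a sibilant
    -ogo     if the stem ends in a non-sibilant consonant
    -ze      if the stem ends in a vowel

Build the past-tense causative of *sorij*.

*sorij* — final consonant /j/ (coronal) → -do → *sorijdo*.
The final sound of the causative form *sorijdo* is /o/, which is a vowel, so the past-tense suffix is -ze, giving *sorijdoze*.

sorijdoze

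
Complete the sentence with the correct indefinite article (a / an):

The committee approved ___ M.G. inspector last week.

an

The indefinite article is chosen by the initial *sound* of the following word, not its spelling.
The initialism *M.G.* is read letter by letter; the first letter, M, is pronounced /ɛm/, which begins with a vowel sound.
So the article is *an*: The committee approved an M.G. inspector last week.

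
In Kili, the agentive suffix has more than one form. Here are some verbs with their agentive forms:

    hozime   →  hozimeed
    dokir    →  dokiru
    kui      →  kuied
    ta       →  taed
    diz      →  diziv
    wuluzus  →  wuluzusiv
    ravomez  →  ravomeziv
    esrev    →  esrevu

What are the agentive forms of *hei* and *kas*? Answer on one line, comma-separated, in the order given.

The alternation tracks the final sound of the stem — -iv when the stem ends in a sibilant (*diz*, *wuluzus*, *ravomez*); -u when the stem ends in a non-sibilant consonant (*dokir*, *esrev*); -ed when the stem ends in a vowel (*hozime*, *kui*, *ta*).
Since the final sound of *hei* is /i/ (a vowel), it takes -ed, giving *heied*.
*kas* — final sound /s/ (a sibilant) → -iv → *kasiv*.

heied, kasiv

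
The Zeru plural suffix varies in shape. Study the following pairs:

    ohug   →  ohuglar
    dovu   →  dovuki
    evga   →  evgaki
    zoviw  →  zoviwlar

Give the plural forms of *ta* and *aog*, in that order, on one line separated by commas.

The alternation tracks the final sound of the stem — -lar when the stem ends in a consonant (*ohug*, *zoviw*); -ki when the stem ends in a vowel (*dovu*, *evga*).
Since the final sound of *ta* is /a/ (a vowel), it takes -ki, giving *taki*.
*aog*: final sound = /g/, a consonant → -lar → *aoglar*.

taki, aoglar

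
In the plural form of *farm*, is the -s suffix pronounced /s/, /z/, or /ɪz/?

The stem *farm* ends in a voiced non-sibilant sound.
The plural suffix surfaces as /ɪz/ after sibilants, /s/ after other voiceless consonants, and /z/ after other voiced sounds.
So the plural -s on *farm* is pronounced /z/.

/z/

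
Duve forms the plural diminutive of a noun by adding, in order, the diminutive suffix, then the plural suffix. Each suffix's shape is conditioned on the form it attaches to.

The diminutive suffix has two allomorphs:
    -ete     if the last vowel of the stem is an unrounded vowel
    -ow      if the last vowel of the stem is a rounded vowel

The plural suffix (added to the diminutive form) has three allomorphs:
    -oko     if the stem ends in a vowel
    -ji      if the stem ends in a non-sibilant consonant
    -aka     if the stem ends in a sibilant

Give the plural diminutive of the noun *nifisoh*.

nifisohowji

Since the last vowel of *nifisoh* is /o/ (a rounded vowel), it takes -ow, giving *nifisohow*.
The diminutive form *nifisohow* — final sound /w/ (a non-sibilant consonant) → -ji → *nifisohowji*.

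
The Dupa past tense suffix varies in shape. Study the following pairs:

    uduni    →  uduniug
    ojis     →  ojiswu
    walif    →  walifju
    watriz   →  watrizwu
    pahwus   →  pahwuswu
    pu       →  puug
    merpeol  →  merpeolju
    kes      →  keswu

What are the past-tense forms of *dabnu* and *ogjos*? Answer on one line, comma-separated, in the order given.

The alternation tracks the final sound of the stem — -wu when the stem ends in a sibilant (*ojis*, *watriz*, *pahwus*, *kes*); -ju when the stem ends in a non-sibilant consonant (*walif*, *merpeol*); -ug when the stem ends in a vowel (*uduni*, *pu*).
The final sound of *dabnu* is /u/, which is a vowel, so the suffix is -ug, giving *dabnuug*.
The final sound of *ogjos* is /s/, which is a sibilant, so the suffix is -wu, giving *ogjoswu*.

dabnuug, ogjoswu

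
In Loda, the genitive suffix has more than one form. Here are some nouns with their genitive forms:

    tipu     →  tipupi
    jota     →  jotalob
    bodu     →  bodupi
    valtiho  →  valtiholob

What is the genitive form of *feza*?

Looking at the last vowel of each stem: -pi when the last vowel of the stem is a high vowel (*tipu*, *bodu*); -lob when the last vowel of the stem is a non-high vowel (*jota*, *valtiho*).
Since the last vowel of *feza* is /a/ (a non-high vowel), it takes -lob, giving *fezalob*.

fezalob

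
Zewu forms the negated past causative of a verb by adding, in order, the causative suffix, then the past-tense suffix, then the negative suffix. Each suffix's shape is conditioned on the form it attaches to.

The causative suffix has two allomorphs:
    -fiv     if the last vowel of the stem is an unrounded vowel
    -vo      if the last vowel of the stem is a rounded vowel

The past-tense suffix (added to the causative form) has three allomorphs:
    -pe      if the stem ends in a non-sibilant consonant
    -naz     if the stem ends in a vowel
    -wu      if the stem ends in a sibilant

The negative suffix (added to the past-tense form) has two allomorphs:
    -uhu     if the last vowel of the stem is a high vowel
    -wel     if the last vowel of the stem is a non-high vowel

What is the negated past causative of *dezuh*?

dezuhvonazwel

*dezuh*: last vowel = /u/, a rounded vowel → -vo → *dezuhvo*.
The final sound of the causative form *dezuhvo* is /o/, which is a vowel, so the past-tense suffix is -naz, giving *dezuhvonaz*.
The past-tense form *dezuhvonaz* — last vowel /a/ (a non-high vowel) → -wel → *dezuhvonazwel*.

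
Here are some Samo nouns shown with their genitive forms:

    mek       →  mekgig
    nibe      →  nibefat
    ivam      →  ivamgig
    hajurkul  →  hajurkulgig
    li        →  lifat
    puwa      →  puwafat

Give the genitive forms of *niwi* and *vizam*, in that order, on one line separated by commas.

niwifat, vizamgig

Looking at the final sound of each stem: -gig when the stem ends in a consonant (*mek*, *ivam*, *hajurkul*); -fat when the stem ends in a vowel (*nibe*, *li*, *puwa*).
Since the final sound of *niwi* is /i/ (a vowel), it takes -fat, giving *niwifat*.
*vizam*: final sound = /m/, a consonant → -gig → *vizamgig*.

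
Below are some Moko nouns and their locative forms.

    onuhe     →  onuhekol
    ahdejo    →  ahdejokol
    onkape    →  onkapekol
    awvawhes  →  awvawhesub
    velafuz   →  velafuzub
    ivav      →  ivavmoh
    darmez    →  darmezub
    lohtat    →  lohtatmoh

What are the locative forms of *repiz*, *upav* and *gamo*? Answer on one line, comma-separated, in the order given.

repizub, upavmoh, gamokol

The alternation tracks the final sound of the stem — -ub when the stem ends in a sibilant (*awvawhes*, *velafuz*, *darmez*); -moh when the stem ends in a non-sibilant consonant (*ivav*, *lohtat*); -kol when the stem ends in a vowel (*onuhe*, *ahdejo*, *onkape*).
Since the final sound of *repiz* is /z/ (a sibilant), it takes -ub, giving *repizub*.
The final sound of *upav* is /v/, which is a non-sibilant consonant, so the suffix is -moh, giving *upavmoh*.
Since the final sound of *gamo* is /o/ (a vowel), it takes -kol, giving *gamokol*.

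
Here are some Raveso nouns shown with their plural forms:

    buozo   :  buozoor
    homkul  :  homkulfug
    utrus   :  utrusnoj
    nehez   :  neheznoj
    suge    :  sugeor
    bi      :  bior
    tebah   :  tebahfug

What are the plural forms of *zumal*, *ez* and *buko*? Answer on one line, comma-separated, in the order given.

Looking at the final sound of each stem: -noj when the stem ends in a sibilant (*utrus*, *nehez*); -fug when the stem ends in a non-sibilant consonant (*homkul*, *tebah*); -or when the stem ends in a vowel (*buozo*, *suge*, *bi*).
*zumal* — final sound /l/ (a non-sibilant consonant) → -fug → *zumalfug*.
*ez*: final sound = /z/, a sibilant → -noj → *eznoj*.
Since the final sound of *buko* is /o/ (a vowel), it takes -or, giving *bukoor*.

zumalfug, eznoj, bukoor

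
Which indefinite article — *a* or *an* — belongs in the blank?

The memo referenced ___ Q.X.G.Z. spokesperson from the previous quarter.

a

The indefinite article is chosen by the initial *sound* of the following word, not its spelling.
The initialism *Q.X.G.Z.* is read letter by letter; the first letter, Q, is pronounced /kjuː/, which begins with a consonant sound.
So the article is *a*: The memo referenced a Q.X.G.Z. spokesperson from the previous quarter.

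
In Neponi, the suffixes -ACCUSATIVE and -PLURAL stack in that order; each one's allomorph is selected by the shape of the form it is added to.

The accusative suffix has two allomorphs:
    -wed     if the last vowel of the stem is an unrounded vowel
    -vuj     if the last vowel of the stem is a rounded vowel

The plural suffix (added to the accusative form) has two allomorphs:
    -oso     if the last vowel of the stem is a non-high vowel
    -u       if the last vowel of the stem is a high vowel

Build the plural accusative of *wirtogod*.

wirtogodvuju

Since the last vowel of *wirtogod* is /o/ (a rounded vowel), it takes -vuj, giving *wirtogodvuj*.
The accusative form *wirtogodvuj*: last vowel = /u/, a high vowel → -u → *wirtogodvuju*.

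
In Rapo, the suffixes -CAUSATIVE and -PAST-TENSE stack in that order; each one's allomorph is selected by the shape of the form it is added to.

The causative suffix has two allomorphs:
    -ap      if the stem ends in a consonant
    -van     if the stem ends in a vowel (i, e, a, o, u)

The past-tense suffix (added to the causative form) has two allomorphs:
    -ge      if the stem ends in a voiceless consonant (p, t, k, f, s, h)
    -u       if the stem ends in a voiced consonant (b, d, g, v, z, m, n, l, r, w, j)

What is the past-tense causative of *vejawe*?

*vejawe*: final sound = /e/, a vowel → -van → *vejawevan*.
Since the final consonant of the causative form *vejawevan* is /n/ (voiced), it takes -u, giving *vejawevanu*.

vejawevanu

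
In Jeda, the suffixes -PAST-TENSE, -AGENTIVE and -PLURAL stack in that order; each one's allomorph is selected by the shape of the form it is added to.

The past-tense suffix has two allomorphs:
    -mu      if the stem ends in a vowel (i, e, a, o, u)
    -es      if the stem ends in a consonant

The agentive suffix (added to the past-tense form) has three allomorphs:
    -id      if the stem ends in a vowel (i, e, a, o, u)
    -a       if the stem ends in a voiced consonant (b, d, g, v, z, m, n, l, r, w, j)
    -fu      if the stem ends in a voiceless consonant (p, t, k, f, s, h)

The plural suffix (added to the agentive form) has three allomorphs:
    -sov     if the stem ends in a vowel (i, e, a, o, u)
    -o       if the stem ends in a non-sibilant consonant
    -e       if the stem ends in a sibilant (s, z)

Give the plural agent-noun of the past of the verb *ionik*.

*ionik*: final sound = /k/, a consonant → -es → *ionikes*.
Since the final sound of the past-tense form *ionikes* is /s/ (a voiceless consonant), it takes -fu, giving *ionikesfu*.
The agentive form *ionikesfu* — final sound /u/ (a vowel) → -sov → *ionikesfusov*.

ionikesfusov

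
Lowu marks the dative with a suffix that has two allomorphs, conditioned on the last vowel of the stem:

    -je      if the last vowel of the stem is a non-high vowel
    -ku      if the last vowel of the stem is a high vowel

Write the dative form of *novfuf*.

*novfuf*: last vowel = /u/, a high vowel → -ku → *novfufku*.

novfufku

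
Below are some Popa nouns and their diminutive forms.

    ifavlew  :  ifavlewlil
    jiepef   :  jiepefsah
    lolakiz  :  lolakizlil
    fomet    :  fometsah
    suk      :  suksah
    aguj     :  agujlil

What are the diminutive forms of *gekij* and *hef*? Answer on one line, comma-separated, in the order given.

gekijlil, hefsah

The suffix is conditioned by the final consonant: -sah when the stem ends in a voiceless consonant (*jiepef*, *fomet*, *suk*); -lil when the stem ends in a voiced consonant (*ifavlew*, *lolakiz*, *aguj*).
The final consonant of *gekij* is /j/, which is voiced, so the suffix is -lil, giving *gekijlil*.
Since the final consonant of *hef* is /f/ (voiceless), it takes -sah, giving *hefsah*.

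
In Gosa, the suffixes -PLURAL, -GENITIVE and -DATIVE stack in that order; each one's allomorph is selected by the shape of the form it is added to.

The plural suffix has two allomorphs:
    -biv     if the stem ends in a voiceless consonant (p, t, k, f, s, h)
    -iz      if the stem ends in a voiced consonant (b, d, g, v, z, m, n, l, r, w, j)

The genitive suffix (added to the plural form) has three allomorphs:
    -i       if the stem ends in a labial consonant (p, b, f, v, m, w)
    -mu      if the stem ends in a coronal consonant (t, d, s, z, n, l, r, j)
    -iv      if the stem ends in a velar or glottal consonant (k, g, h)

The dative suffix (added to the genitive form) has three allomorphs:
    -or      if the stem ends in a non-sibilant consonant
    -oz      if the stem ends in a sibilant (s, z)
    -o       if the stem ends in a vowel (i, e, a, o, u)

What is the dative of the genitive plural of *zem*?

zemizmuo

*zem* — final consonant /m/ (voiced) → -iz → *zemiz*.
Since the final consonant of the plural form *zemiz* is /z/ (coronal), it takes -mu, giving *zemizmu*.
The final sound of the genitive form *zemizmu* is /u/, which is a vowel, so the dative suffix is -o, giving *zemizmuo*.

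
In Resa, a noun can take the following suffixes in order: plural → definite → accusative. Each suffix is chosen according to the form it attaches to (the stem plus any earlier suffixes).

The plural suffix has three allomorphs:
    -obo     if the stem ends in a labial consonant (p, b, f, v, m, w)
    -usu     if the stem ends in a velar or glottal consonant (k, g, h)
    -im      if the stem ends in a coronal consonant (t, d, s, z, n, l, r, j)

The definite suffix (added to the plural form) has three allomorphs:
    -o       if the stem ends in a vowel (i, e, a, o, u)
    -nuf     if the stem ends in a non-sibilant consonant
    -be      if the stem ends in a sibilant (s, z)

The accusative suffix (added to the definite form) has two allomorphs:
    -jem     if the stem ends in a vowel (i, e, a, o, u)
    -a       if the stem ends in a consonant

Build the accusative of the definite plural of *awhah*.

awhahusuojem

The final consonant of *awhah* is /h/, which is velar/glottal, so the plural suffix is -usu, giving *awhahusu*.
The plural form *awhahusu*: final sound = /u/, a vowel → -o → *awhahusuo*.
The final sound of the definite form *awhahusuo* is /o/, which is a vowel, so the accusative suffix is -jem, giving *awhahusuojem*.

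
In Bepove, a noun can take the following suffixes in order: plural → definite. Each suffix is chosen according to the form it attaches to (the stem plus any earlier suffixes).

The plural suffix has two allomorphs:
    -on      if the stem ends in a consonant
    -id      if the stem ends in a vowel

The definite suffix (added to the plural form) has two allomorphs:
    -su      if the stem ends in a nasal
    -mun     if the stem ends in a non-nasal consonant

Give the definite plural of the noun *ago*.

agoidmun

The final sound of *ago* is /o/, which is a vowel, so the plural suffix is -id, giving *agoid*.
Since the final consonant of the plural form *agoid* is /d/ (non-nasal), it takes -mun, giving *agoidmun*.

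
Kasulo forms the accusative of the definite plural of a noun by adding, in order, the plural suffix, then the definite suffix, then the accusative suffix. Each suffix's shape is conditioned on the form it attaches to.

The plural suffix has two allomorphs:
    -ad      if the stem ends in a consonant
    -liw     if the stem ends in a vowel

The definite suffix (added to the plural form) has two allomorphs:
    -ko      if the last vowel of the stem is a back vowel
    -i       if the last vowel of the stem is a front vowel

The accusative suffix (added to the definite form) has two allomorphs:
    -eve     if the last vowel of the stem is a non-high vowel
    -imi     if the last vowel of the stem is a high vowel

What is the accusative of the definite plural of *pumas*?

pumasadkoeve

*pumas* — final sound /s/ (a consonant) → -ad → *pumasad*.
The plural form *pumasad*: last vowel = /a/, a back vowel → -ko → *pumasadko*.
The last vowel of the definite form *pumasadko* is /o/, which is a non-high vowel, so the accusative suffix is -eve, giving *pumasadkoeve*.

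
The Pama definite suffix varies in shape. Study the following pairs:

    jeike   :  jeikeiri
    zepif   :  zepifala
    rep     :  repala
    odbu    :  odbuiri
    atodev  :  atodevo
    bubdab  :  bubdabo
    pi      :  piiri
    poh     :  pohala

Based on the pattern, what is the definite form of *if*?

The pattern is voicing of the final sound: -ala when the stem ends in a voiceless consonant (*zepif*, *rep*, *poh*); -o when the stem ends in a voiced consonant (*atodev*, *bubdab*); -iri when the stem ends in a vowel (*jeike*, *odbu*, *pi*).
The final sound of *if* is /f/, which is a voiceless consonant, so the suffix is -ala, giving *ifala*.

ifala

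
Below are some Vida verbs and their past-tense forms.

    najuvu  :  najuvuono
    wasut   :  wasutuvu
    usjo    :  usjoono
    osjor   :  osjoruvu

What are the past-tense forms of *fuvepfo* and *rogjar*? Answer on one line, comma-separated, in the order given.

The suffix is conditioned by the final sound: -uvu when the stem ends in a consonant (*wasut*, *osjor*); -ono when the stem ends in a vowel (*najuvu*, *usjo*).
*fuvepfo*: final sound = /o/, a vowel → -ono → *fuvepfoono*.
The final sound of *rogjar* is /r/, which is a consonant, so the suffix is -uvu, giving *rogjaruvu*.

fuvepfoono, rogjaruvu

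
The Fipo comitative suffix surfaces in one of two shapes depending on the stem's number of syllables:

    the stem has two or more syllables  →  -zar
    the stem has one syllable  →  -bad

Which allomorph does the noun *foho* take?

*foho* (2 syllables) → -zar.

-zar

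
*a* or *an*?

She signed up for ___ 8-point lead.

The indefinite article is chosen by the initial *sound* of the following word, not its spelling.
The number *8* is spoken "eight", beginning with /eɪt/ — a vowel sound.
So the article is *an*: She signed up for an 8-point lead.

an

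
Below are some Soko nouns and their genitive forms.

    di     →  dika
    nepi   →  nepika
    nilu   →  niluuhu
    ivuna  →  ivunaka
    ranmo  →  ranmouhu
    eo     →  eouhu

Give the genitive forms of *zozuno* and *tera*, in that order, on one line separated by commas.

zozunouhu, teraka

Looking at the last vowel of each stem: -uhu when the last vowel of the stem is a rounded vowel (*nilu*, *ranmo*, *eo*); -ka when the last vowel of the stem is an unrounded vowel (*di*, *nepi*, *ivuna*).
*zozuno* — last vowel /o/ (a rounded vowel) → -uhu → *zozunouhu*.
*tera*: last vowel = /a/, an unrounded vowel → -ka → *teraka*.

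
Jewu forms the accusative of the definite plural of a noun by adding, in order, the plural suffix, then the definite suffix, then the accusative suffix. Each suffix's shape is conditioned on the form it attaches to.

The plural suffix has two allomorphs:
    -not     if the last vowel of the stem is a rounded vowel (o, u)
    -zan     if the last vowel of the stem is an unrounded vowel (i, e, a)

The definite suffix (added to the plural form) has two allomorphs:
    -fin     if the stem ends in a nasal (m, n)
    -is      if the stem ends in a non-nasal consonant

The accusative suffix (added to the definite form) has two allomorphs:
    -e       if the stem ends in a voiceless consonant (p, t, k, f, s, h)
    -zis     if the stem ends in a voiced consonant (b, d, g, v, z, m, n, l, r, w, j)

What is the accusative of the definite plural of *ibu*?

Since the last vowel of *ibu* is /u/ (a rounded vowel), it takes -not, giving *ibunot*.
The final consonant of the plural form *ibunot* is /t/, which is non-nasal, so the definite suffix is -is, giving *ibunotis*.
Since the final consonant of the definite form *ibunotis* is /s/ (voiceless), it takes -e, giving *ibunotise*.

ibunotise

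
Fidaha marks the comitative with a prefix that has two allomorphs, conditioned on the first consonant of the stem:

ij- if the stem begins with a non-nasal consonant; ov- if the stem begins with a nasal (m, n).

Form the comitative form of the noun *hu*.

*hu*: first consonant = /h/, non-nasal → ij- → *ijhu*.

ijhu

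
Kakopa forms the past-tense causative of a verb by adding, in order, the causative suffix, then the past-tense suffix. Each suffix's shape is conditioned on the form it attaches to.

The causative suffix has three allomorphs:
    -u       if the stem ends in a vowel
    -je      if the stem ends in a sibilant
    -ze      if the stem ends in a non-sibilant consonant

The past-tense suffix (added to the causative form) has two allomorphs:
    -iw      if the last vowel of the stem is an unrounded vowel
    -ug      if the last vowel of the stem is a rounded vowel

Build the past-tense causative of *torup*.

Since the final sound of *torup* is /p/ (a non-sibilant consonant), it takes -ze, giving *torupze*.
Since the last vowel of the causative form *torupze* is /e/ (an unrounded vowel), it takes -iw, giving *torupzeiw*.

torupzeiw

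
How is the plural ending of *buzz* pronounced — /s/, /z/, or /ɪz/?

/ɪz/

The stem *buzz* ends in a sibilant (/s, z, ʃ, ʒ, tʃ, dʒ/).
The plural suffix surfaces as /ɪz/ after sibilants, /s/ after other voiceless consonants, and /z/ after other voiced sounds.
So the plural -s on *buzz* is pronounced /ɪz/.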